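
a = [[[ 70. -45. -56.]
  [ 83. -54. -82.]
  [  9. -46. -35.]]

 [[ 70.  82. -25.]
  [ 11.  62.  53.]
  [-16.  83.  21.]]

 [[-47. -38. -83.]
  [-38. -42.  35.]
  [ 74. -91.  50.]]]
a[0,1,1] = -54.0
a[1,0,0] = 70.0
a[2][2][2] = 50.0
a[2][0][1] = -38.0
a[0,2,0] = 9.0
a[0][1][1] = -54.0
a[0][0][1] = -45.0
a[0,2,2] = -35.0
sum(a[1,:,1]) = 227.0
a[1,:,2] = [-25.0, 53.0, 21.0]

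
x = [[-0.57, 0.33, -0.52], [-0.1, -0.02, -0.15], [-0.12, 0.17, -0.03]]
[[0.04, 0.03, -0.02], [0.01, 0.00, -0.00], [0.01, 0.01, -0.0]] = x @ [[-0.01, -0.01, 0.00], [0.05, 0.04, -0.02], [-0.04, -0.03, 0.02]]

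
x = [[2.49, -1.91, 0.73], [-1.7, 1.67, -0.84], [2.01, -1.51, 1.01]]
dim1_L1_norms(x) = [5.13, 4.21, 4.53]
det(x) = 0.41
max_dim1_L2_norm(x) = 3.22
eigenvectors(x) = [[-0.64+0.00j, 0.49+0.22j, (0.49-0.22j)], [(0.52+0j), 0.62+0.00j, (0.62-0j)], [-0.56+0.00j, 0.05-0.57j, (0.05+0.57j)]]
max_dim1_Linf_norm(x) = 2.49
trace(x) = 5.17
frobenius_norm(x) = 4.91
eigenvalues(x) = [(4.68+0j), (0.24+0.17j), (0.24-0.17j)]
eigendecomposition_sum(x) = [[(2.32+0j),-1.93+0.00j,0.90+0.00j], [(-1.88+0j),1.56-0.00j,-0.73+0.00j], [(2.05+0j),-1.70+0.00j,0.80+0.00j]] + [[0.08+0.01j, 0.01+0.10j, -0.09+0.08j], [(0.09-0.03j), (0.05+0.1j), (-0.05+0.12j)], [-0.02-0.09j, 0.09-0.04j, (0.11+0.06j)]] + [[(0.08-0.01j), (0.01-0.1j), -0.09-0.08j],[(0.09+0.03j), (0.05-0.1j), -0.05-0.12j],[-0.02+0.09j, (0.09+0.04j), (0.11-0.06j)]]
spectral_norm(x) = 4.89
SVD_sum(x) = [[2.38, -1.93, 0.96], [-1.86, 1.51, -0.76], [2.0, -1.63, 0.81]] + [[0.12, 0.03, -0.23], [0.07, 0.02, -0.15], [-0.07, -0.02, 0.14]] + [[-0.00, -0.01, -0.0], [0.09, 0.14, 0.06], [0.08, 0.13, 0.06]]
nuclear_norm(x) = 5.48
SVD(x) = [[-0.66, -0.75, -0.03], [0.51, -0.48, 0.71], [-0.55, 0.45, 0.70]] @ diag([4.891516315441264, 0.3472257430223941, 0.24166592468624545]) @ [[-0.74, 0.60, -0.3],[-0.45, -0.11, 0.89],[0.50, 0.79, 0.36]]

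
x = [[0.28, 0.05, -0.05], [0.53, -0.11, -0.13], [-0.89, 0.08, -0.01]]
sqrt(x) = [[0.47, 0.11, -0.02], [0.28, 0.1, -0.29], [-1.29, 0.52, 0.33]]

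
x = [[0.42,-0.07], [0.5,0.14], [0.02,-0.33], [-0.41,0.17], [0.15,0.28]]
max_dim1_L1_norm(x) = 0.64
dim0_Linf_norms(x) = [0.5, 0.33]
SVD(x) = [[-0.53, 0.16], [-0.64, -0.27], [-0.02, 0.67], [0.52, -0.36], [-0.2, -0.57]] @ diag([0.7858150755133888, 0.490504502625498]) @ [[-1.0, -0.02],[0.02, -1.0]]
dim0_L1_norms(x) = [1.5, 0.99]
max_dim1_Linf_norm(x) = 0.5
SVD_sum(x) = [[0.42, 0.01], [0.5, 0.01], [0.01, 0.0], [-0.41, -0.01], [0.15, 0.0]] + [[0.0, -0.08], [-0.00, 0.13], [0.01, -0.33], [-0.00, 0.18], [-0.00, 0.28]]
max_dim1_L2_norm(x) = 0.52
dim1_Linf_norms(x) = [0.42, 0.5, 0.33, 0.41, 0.28]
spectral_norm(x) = 0.79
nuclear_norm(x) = 1.28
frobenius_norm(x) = 0.93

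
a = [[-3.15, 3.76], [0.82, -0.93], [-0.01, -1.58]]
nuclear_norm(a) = 6.20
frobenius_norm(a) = 5.30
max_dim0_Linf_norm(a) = 3.76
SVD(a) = [[-0.94, 0.23], [0.24, -0.09], [0.24, 0.97]] @ diag([5.2059944411958625, 0.9957519160100939]) @ [[0.61,  -0.8], [-0.8,  -0.61]]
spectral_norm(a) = 5.21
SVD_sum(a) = [[-2.97, 3.9],  [0.75, -0.98],  [0.76, -0.99]] + [[-0.18, -0.14], [0.07, 0.05], [-0.77, -0.59]]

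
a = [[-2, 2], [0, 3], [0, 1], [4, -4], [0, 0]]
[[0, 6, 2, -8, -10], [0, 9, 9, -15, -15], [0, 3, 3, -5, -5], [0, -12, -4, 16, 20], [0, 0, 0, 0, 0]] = a @ [[0, 0, 2, -1, 0], [0, 3, 3, -5, -5]]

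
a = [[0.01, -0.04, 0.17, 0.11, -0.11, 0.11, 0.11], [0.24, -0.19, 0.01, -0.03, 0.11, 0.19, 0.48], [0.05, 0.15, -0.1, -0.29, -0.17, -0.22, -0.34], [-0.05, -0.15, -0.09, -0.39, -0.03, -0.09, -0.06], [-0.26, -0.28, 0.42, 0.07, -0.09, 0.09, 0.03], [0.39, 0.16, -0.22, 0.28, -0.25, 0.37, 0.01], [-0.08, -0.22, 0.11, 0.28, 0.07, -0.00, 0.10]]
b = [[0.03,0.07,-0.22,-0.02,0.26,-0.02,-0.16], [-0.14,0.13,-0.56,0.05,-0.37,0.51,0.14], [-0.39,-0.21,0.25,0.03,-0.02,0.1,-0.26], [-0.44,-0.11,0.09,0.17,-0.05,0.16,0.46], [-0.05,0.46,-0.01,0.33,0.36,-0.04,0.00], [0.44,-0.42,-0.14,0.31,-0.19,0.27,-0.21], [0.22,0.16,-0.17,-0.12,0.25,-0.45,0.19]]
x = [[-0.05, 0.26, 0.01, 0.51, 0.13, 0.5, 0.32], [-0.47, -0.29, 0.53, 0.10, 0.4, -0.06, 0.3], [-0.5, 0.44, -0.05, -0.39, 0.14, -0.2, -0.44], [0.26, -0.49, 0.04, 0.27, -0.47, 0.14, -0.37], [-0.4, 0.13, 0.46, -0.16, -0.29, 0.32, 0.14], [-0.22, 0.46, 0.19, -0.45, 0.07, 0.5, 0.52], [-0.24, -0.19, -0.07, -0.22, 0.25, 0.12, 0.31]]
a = b @ x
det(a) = 0.00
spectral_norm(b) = 1.06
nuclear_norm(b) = 4.21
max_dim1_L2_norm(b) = 0.88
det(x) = 0.02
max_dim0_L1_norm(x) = 2.4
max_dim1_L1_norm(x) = 2.41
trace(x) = 0.40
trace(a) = -0.29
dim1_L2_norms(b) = [0.38, 0.88, 0.58, 0.69, 0.67, 0.8, 0.65]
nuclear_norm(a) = 3.00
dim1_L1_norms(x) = [1.78, 2.15, 2.16, 2.04, 1.9, 2.41, 1.4]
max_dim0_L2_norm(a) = 0.64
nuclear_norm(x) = 5.23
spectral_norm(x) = 1.45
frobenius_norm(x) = 2.26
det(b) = 0.01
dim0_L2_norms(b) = [0.78, 0.7, 0.69, 0.5, 0.66, 0.76, 0.64]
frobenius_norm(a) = 1.40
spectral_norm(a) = 0.90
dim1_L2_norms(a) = [0.28, 0.61, 0.56, 0.44, 0.59, 0.71, 0.4]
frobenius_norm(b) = 1.80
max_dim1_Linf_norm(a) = 0.48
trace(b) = 1.40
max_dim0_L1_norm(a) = 1.45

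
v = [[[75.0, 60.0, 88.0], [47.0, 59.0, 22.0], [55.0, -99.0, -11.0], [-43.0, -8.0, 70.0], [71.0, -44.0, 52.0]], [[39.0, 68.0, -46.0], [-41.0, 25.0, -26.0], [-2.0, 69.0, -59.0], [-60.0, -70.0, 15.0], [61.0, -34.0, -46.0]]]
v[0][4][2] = 52.0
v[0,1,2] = 22.0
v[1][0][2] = -46.0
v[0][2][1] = -99.0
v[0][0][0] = 75.0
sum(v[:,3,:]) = -96.0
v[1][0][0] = 39.0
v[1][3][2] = 15.0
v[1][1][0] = -41.0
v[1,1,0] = -41.0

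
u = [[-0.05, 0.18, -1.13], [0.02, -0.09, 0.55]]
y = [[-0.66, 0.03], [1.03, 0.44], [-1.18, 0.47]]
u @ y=[[1.55, -0.45],[-0.75, 0.22]]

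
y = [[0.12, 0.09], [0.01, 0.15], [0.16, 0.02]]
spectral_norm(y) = 0.23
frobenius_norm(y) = 0.27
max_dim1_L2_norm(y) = 0.16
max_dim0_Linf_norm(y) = 0.16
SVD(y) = [[-0.66, -0.0], [-0.43, -0.82], [-0.62, 0.57]] @ diag([0.22738518919757578, 0.13926943574805878]) @ [[-0.8, -0.6], [0.60, -0.80]]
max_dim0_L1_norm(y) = 0.29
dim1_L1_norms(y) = [0.21, 0.16, 0.18]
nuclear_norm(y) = 0.37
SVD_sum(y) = [[0.12, 0.09], [0.08, 0.06], [0.11, 0.08]] + [[-0.0, 0.0],[-0.07, 0.09],[0.05, -0.06]]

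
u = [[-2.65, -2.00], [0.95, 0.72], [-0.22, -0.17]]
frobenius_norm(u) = 3.54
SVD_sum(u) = [[-2.65, -2.0], [0.95, 0.72], [-0.22, -0.17]] + [[-0.00, 0.00], [-0.00, 0.0], [0.0, -0.0]]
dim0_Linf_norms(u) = [2.65, 2.0]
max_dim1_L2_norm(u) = 3.32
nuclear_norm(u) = 3.54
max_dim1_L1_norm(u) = 4.65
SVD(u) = [[-0.94, -0.26], [0.34, -0.54], [-0.08, 0.8]] @ diag([3.5384580420714724, 0.0038320359757220467]) @ [[0.80, 0.60], [0.60, -0.8]]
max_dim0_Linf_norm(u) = 2.65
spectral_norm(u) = 3.54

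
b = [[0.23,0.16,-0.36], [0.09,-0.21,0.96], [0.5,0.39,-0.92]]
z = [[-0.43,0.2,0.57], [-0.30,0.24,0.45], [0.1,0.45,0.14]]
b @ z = [[-0.18, -0.08, 0.15],[0.12, 0.40, 0.09],[-0.42, -0.22, 0.33]]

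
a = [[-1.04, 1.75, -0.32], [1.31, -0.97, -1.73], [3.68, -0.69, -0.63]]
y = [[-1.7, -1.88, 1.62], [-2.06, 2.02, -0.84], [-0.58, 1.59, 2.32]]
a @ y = [[-1.65, 4.98, -3.9],[0.77, -7.17, -1.08],[-4.47, -9.31, 5.08]]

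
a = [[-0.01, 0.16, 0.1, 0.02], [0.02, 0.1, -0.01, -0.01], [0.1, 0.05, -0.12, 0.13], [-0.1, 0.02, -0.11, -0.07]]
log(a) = [[-0.71+1.89j, -0.85-1.01j, 0.61-1.29j, 1.46+1.34j], [(-0.25-0.26j), (-1.91+0.14j), (-0.11+0.18j), (-0.3-0.18j)], [-0.24-2.29j, 1.14+1.23j, (-2.43+1.57j), 0.97-1.62j], [-2.00-0.65j, (2.24+0.35j), -1.52+0.44j, -3.19-0.46j]]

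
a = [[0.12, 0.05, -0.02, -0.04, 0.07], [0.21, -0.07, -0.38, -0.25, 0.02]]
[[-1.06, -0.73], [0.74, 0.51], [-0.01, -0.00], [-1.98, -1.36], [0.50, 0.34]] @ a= [[-0.28, -0.00, 0.30, 0.22, -0.09], [0.20, 0.0, -0.21, -0.16, 0.06], [-0.0, -0.00, 0.00, 0.00, -0.00], [-0.52, -0.00, 0.56, 0.42, -0.17], [0.13, 0.00, -0.14, -0.11, 0.04]]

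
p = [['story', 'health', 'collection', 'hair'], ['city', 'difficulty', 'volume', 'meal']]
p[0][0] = 'story'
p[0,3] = 'hair'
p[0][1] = 'health'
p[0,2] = 'collection'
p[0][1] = 'health'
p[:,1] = ['health', 'difficulty']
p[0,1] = 'health'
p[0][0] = 'story'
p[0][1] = 'health'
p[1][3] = 'meal'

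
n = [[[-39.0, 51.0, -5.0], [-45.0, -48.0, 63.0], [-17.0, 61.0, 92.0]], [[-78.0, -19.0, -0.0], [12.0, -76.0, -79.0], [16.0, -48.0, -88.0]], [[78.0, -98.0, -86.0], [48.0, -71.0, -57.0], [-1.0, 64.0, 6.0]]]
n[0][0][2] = -5.0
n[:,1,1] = [-48.0, -76.0, -71.0]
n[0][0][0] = -39.0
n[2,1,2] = -57.0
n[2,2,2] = 6.0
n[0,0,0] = -39.0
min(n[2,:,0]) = -1.0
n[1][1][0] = 12.0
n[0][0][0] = -39.0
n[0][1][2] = 63.0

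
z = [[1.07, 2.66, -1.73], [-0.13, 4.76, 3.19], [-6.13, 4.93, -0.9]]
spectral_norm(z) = 8.69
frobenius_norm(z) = 10.33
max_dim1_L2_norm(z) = 7.92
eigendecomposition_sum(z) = [[-1.26,0.99,-1.28], [0.96,-0.75,0.97], [-3.00,2.34,-3.05]] + [[5.51, -1.53, -2.81], [6.04, -1.68, -3.08], [-0.78, 0.22, 0.4]] + [[-3.18, 3.20, 2.36], [-7.13, 7.19, 5.3], [-2.35, 2.37, 1.75]]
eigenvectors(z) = [[0.37, 0.67, -0.39], [-0.28, 0.74, -0.87], [0.88, -0.09, -0.29]]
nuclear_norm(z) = 16.41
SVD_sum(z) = [[-0.84, 1.11, 0.07],  [-2.42, 3.21, 0.19],  [-4.56, 6.04, 0.36]] + [[0.57, 0.40, 0.53], [2.62, 1.84, 2.42], [-1.5, -1.05, -1.38]] + [[1.34, 1.15, -2.32], [-0.33, -0.28, 0.57], [-0.07, -0.06, 0.12]]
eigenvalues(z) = [-5.06, 4.23, 5.76]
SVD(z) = [[0.16,  -0.19,  0.97],  [0.46,  -0.85,  -0.24],  [0.87,  0.49,  -0.05]] @ diag([8.691810775489436, 4.7066021217276655, 3.0093391152933173]) @ [[-0.6, 0.8, 0.05], [-0.65, -0.46, -0.60], [0.46, 0.39, -0.8]]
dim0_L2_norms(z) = [6.22, 7.35, 3.74]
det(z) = -123.11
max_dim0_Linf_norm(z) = 6.13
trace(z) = 4.93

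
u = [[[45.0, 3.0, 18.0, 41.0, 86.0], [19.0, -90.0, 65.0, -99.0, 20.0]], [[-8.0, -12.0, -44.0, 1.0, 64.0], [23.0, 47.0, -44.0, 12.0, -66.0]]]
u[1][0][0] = -8.0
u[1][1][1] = 47.0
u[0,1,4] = 20.0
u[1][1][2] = -44.0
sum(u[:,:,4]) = 104.0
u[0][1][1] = -90.0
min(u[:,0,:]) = -44.0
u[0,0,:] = [45.0, 3.0, 18.0, 41.0, 86.0]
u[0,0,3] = 41.0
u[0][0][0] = 45.0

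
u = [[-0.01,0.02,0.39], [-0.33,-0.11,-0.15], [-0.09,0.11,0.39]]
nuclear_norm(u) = 1.01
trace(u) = 0.27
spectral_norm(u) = 0.58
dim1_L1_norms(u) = [0.42, 0.59, 0.59]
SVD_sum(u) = [[0.03, 0.08, 0.37], [-0.01, -0.04, -0.19], [0.03, 0.08, 0.39]] + [[-0.05, -0.01, 0.01], [-0.32, -0.06, 0.04], [-0.11, -0.02, 0.01]] + [[0.01, -0.05, 0.01],  [0.0, -0.01, 0.00],  [-0.01, 0.05, -0.01]]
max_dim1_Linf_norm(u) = 0.39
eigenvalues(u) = [(-0.17+0j), (0.22+0.2j), (0.22-0.2j)]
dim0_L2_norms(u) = [0.34, 0.16, 0.57]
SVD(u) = [[0.66, 0.14, -0.74], [-0.33, 0.94, -0.11], [0.68, 0.32, 0.66]] @ diag([0.5848756517518064, 0.3477747595635991, 0.07330203679557719]) @ [[0.07, 0.21, 0.97], [-0.98, -0.19, 0.11], [-0.21, 0.96, -0.19]]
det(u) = -0.01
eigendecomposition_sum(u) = [[(-0.04+0j), -0.03-0.00j, (0.02-0j)], [(-0.18+0j), -0.11-0.00j, 0.09-0.00j], [0.03-0.00j, (0.02+0j), -0.01+0.00j]] + [[0.02+0.14j, 0.02-0.06j, 0.18-0.17j], [-0.08-0.14j, 0.08j, (-0.12+0.26j)], [(-0.06+0.1j), (0.05-0.03j), (0.2-0.02j)]] + [[0.02-0.14j, 0.02+0.06j, 0.18+0.17j], [(-0.08+0.14j), 0.00-0.08j, (-0.12-0.26j)], [-0.06-0.10j, 0.05+0.03j, 0.20+0.02j]]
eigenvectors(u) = [[-0.24+0.00j,-0.55-0.21j,(-0.55+0.21j)], [(-0.96+0j),0.66+0.00j,0.66-0.00j], [0.15+0.00j,-0.25-0.40j,(-0.25+0.4j)]]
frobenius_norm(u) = 0.68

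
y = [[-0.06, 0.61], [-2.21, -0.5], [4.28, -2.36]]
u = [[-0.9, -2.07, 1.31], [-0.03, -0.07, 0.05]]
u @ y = [[10.24, -2.61],[0.37, -0.1]]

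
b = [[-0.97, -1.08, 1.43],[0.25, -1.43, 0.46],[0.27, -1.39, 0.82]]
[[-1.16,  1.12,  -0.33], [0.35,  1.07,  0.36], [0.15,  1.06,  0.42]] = b@[[0.72, -0.21, 0.64], [-0.29, -0.76, -0.1], [-0.54, 0.07, 0.13]]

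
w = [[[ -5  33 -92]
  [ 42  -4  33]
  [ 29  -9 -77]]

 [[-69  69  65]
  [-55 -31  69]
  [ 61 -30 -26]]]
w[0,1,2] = 33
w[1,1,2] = 69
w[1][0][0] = -69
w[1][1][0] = -55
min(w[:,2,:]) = -77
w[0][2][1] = -9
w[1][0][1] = 69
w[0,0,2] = -92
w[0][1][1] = -4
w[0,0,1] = 33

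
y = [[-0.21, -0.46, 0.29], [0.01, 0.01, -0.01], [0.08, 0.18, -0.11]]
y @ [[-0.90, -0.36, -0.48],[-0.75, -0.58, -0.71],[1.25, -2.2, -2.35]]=[[0.9, -0.3, -0.25],[-0.03, 0.01, 0.01],[-0.34, 0.11, 0.09]]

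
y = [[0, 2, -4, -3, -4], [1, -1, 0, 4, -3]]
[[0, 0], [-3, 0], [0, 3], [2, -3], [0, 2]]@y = [[0, 0, 0, 0, 0], [0, -6, 12, 9, 12], [3, -3, 0, 12, -9], [-3, 7, -8, -18, 1], [2, -2, 0, 8, -6]]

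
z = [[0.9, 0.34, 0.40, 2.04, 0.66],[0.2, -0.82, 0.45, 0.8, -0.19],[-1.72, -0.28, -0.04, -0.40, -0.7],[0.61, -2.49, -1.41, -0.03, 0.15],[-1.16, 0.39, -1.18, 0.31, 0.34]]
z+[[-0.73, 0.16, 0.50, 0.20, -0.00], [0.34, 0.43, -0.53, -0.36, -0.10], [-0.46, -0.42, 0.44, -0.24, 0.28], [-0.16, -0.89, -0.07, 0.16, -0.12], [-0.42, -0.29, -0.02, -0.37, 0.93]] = [[0.17, 0.5, 0.9, 2.24, 0.66], [0.54, -0.39, -0.08, 0.44, -0.29], [-2.18, -0.7, 0.4, -0.64, -0.42], [0.45, -3.38, -1.48, 0.13, 0.03], [-1.58, 0.10, -1.2, -0.06, 1.27]]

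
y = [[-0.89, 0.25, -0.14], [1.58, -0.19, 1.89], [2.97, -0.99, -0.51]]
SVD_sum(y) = [[-0.89, 0.25, -0.15], [1.76, -0.49, 0.29], [2.86, -0.8, 0.47]] + [[-0.0, 0.00, 0.01], [-0.18, 0.30, 1.6], [0.11, -0.19, -0.98]] + [[-0.00, -0.0, 0.0],[-0.0, -0.00, 0.0],[-0.0, -0.0, 0.0]]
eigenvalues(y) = [(-0+0j), (-0.79+1.41j), (-0.79-1.41j)]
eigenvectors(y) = [[(-0.29+0j),  (0.06+0.15j),  0.06-0.15j],[-0.95+0.00j,  (-0.71+0j),  (-0.71-0j)],[(0.15+0j),  (0.18-0.66j),  (0.18+0.66j)]]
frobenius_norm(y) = 4.13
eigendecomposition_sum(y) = [[(-0+0j), (-0-0j), (-0+0j)], [(-0.01+0j), -0.00-0.00j, -0.00+0.00j], [0.00-0.00j, 0.00+0.00j, 0.00-0.00j]] + [[-0.44-0.02j, 0.13-0.02j, -0.07-0.20j], [(0.79-1.84j), -0.09+0.57j, 0.95+0.02j], [(1.48+1.2j), (-0.5-0.23j), -0.26+0.86j]] + [[(-0.44+0.02j), (0.13+0.02j), (-0.07+0.2j)], [(0.79+1.84j), (-0.09-0.57j), 0.95-0.02j], [(1.48-1.2j), -0.50+0.23j, (-0.26-0.86j)]]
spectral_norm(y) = 3.65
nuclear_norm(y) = 5.58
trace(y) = -1.59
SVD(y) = [[-0.26, -0.00, 0.97],[0.51, -0.85, 0.13],[0.82, 0.52, 0.22]] @ diag([3.65308502472394, 1.9222041711628408, 0.0009625496727139179]) @ [[0.95, -0.27, 0.16],  [0.11, -0.19, -0.98],  [-0.29, -0.95, 0.15]]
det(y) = -0.01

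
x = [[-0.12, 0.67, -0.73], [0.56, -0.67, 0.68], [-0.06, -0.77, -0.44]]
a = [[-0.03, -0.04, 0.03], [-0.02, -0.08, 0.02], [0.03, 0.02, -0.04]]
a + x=[[-0.15, 0.63, -0.7], [0.54, -0.75, 0.7], [-0.03, -0.75, -0.48]]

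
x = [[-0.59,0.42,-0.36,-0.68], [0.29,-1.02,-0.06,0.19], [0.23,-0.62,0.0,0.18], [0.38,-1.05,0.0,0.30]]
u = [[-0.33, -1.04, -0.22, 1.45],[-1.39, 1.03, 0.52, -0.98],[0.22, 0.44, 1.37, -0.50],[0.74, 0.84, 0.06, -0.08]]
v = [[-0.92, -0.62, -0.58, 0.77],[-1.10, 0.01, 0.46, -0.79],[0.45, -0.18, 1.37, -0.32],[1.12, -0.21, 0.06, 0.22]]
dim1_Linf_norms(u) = [1.45, 1.39, 1.37, 0.84]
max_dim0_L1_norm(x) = 3.11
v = x + u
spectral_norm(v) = 1.99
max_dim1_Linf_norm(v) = 1.37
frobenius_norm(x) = 2.02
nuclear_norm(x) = 2.61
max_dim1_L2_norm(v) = 1.49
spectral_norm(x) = 1.89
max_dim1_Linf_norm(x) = 1.05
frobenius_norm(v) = 2.79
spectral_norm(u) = 2.66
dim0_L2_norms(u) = [1.62, 1.74, 1.48, 1.82]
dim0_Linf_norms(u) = [1.39, 1.04, 1.37, 1.45]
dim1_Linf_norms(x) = [0.68, 1.02, 0.62, 1.05]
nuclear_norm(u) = 5.96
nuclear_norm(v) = 4.83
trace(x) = -1.31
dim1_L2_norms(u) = [1.83, 2.06, 1.54, 1.12]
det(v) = 0.71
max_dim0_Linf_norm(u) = 1.45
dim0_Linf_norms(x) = [0.59, 1.05, 0.36, 0.68]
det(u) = -2.81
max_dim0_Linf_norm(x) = 1.05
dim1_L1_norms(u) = [3.04, 3.92, 2.53, 1.72]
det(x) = -0.00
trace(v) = 0.68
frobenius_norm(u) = 3.35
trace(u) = 1.99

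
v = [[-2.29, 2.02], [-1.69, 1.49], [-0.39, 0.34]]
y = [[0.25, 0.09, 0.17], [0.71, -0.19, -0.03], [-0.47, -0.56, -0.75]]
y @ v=[[-0.79, 0.70],[-1.29, 1.14],[2.32, -2.04]]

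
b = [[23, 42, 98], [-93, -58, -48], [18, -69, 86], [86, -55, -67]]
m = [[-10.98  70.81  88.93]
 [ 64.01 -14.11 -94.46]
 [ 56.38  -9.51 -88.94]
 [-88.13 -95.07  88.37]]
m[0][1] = 70.81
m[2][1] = -9.51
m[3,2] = 88.37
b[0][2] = 98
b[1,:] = [-93, -58, -48]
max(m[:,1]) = 70.81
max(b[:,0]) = 86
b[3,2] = -67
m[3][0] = -88.13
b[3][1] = -55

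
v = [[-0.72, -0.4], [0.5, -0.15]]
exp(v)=[[0.43, -0.25], [0.32, 0.79]]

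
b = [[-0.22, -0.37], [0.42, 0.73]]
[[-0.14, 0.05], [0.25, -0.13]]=b @ [[1.91,2.08], [-0.75,-1.38]]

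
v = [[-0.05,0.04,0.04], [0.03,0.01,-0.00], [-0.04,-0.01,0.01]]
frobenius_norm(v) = 0.09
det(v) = -0.00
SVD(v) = [[-0.88, -0.47, -0.08],[0.25, -0.6, 0.76],[-0.41, 0.65, 0.64]] @ diag([0.08329634767456778, 0.039318733898758874, 0.003969336049784674]) @ [[0.81, -0.34, -0.47], [-0.52, -0.8, -0.31], [0.27, -0.5, 0.82]]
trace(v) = -0.03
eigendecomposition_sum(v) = [[-0.05+0.00j, (0.04-0j), 0.03-0.00j], [0.02-0.00j, (-0.02+0j), -0.02+0.00j], [-0.03+0.00j, (0.02-0j), (0.02-0j)]] + [[(-0+0j), 0.00+0.01j, 0j], [0j, (0.02-0j), 0.01-0.01j], [-0.01-0.00j, (-0.02+0.01j), (-0.01+0.02j)]] + [[-0.00-0.00j, 0.00-0.01j, -0j], [0.00-0.00j, (0.02+0j), (0.01+0.01j)], [(-0.01+0j), -0.02-0.01j, (-0.01-0.02j)]]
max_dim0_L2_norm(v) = 0.07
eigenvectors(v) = [[(-0.78+0j), (-0.15+0.22j), -0.15-0.22j], [(0.41+0j), (0.49+0.26j), (0.49-0.26j)], [-0.48+0.00j, (-0.79+0j), -0.79-0.00j]]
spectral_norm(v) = 0.08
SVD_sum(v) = [[-0.06, 0.03, 0.03], [0.02, -0.01, -0.01], [-0.03, 0.01, 0.02]] + [[0.01, 0.01, 0.01], [0.01, 0.02, 0.01], [-0.01, -0.02, -0.01]] + [[-0.00,0.00,-0.0], [0.00,-0.0,0.0], [0.00,-0.00,0.0]]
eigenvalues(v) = [(-0.05+0j), (0.01+0.01j), (0.01-0.01j)]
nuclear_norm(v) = 0.13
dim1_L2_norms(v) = [0.08, 0.03, 0.04]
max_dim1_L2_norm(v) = 0.08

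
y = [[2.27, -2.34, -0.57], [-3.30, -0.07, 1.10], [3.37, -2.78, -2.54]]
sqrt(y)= [[1.02, -0.77, 0.32], [-1.57, 1.15, 1.24], [0.08, -2.09, 0.15]]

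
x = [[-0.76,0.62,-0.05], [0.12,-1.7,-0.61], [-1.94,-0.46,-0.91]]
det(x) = 0.007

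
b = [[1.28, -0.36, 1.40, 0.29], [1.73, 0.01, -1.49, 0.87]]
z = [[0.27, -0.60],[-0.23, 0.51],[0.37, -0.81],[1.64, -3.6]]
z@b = [[-0.69, -0.10, 1.27, -0.44], [0.59, 0.09, -1.08, 0.38], [-0.93, -0.14, 1.72, -0.60], [-4.13, -0.63, 7.66, -2.66]]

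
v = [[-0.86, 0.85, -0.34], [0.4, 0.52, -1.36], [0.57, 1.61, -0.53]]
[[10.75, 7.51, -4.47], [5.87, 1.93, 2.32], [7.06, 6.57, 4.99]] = v @ [[-5.84,-3.46,6.09],[5.11,5.15,1.11],[-4.08,-0.47,0.51]]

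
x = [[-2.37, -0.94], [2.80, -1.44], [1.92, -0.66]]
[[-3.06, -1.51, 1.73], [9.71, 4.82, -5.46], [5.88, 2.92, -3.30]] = x@ [[2.24,1.11,-1.26], [-2.39,-1.19,1.34]]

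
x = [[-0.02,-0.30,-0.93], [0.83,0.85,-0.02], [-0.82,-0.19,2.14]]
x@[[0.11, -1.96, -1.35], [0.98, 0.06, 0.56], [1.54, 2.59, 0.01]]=[[-1.73,-2.39,-0.15], [0.89,-1.63,-0.64], [3.02,7.14,1.02]]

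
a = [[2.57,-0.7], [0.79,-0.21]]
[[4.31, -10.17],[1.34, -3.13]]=a @ [[2.76, -4.12], [3.98, -0.60]]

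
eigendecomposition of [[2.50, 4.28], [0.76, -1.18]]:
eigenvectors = [[0.99, -0.7], [0.17, 0.72]]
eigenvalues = [3.24, -1.92]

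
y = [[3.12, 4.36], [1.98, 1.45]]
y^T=[[3.12, 1.98],  [4.36, 1.45]]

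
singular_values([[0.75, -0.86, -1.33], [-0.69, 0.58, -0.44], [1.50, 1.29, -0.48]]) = [2.11, 1.68, 0.96]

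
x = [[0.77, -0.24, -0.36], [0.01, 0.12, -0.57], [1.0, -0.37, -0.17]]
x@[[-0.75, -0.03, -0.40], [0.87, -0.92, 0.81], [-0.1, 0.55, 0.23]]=[[-0.75, -0.0, -0.59],[0.15, -0.42, -0.04],[-1.05, 0.22, -0.74]]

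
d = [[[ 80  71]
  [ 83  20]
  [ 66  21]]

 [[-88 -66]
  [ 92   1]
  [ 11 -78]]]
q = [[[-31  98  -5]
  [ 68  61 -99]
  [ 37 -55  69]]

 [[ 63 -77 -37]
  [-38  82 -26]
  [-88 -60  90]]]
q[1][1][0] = -38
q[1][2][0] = -88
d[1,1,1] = 1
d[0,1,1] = 20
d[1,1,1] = 1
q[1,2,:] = [-88, -60, 90]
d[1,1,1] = 1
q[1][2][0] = -88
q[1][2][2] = 90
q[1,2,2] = 90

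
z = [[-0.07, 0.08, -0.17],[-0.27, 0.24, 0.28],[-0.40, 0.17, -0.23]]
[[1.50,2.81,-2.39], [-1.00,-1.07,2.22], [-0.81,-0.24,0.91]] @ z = [[0.09, 0.39, 1.08], [-0.53, 0.04, -0.64], [-0.24, 0.03, -0.14]]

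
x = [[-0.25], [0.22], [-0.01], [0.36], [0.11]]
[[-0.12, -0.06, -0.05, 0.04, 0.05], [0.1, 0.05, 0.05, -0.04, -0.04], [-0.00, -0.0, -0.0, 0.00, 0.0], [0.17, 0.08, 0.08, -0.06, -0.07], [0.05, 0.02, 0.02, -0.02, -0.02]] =x @ [[0.46, 0.22, 0.21, -0.18, -0.19]]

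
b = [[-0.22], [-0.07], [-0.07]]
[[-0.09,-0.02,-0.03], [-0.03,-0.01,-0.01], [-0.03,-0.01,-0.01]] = b @ [[0.39, 0.09, 0.12]]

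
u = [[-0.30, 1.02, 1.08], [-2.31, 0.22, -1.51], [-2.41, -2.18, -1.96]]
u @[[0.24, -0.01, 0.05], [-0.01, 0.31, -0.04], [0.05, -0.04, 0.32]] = [[-0.03,0.28,0.29], [-0.63,0.15,-0.61], [-0.65,-0.57,-0.66]]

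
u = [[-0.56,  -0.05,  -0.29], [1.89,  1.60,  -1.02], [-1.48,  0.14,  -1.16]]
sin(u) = [[-0.36, -0.03, -0.18],[1.30, 1.09, -0.69],[-0.93, 0.09, -0.74]]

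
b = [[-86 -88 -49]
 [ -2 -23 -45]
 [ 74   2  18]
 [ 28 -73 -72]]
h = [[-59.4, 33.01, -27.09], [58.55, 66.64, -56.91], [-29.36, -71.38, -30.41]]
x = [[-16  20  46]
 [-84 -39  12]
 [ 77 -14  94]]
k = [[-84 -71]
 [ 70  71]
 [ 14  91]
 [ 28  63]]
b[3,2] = -72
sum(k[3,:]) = 91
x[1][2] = 12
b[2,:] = [74, 2, 18]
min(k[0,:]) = -84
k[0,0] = -84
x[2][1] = -14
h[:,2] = [-27.09, -56.91, -30.41]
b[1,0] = -2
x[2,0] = 77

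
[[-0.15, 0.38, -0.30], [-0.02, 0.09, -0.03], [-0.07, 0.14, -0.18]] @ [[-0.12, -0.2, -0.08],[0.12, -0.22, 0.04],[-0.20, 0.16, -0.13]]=[[0.12,  -0.1,  0.07], [0.02,  -0.02,  0.01], [0.06,  -0.05,  0.03]]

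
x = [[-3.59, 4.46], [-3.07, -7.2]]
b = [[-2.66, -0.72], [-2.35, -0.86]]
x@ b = [[-0.93,-1.25], [25.09,8.4]]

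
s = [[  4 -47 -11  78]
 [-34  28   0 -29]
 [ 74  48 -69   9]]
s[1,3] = -29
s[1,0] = -34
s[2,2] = -69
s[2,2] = -69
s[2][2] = -69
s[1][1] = 28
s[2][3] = 9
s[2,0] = 74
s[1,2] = 0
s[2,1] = 48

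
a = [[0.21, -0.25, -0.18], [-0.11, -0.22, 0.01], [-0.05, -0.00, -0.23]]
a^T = [[0.21, -0.11, -0.05], [-0.25, -0.22, -0.00], [-0.18, 0.01, -0.23]]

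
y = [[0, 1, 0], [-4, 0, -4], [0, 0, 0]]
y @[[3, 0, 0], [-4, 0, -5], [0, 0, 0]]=[[-4, 0, -5], [-12, 0, 0], [0, 0, 0]]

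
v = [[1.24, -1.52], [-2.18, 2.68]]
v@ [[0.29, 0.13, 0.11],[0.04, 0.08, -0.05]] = [[0.3, 0.04, 0.21], [-0.52, -0.07, -0.37]]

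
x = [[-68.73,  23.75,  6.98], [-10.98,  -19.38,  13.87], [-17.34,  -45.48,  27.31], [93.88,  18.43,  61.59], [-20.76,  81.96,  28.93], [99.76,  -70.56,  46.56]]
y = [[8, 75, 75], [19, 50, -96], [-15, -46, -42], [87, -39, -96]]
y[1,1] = 50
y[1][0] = 19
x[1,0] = -10.98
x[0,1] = 23.75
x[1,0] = -10.98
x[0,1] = 23.75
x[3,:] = [93.88, 18.43, 61.59]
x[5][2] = 46.56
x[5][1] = -70.56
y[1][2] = -96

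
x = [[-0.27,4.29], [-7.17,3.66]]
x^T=[[-0.27, -7.17], [4.29, 3.66]]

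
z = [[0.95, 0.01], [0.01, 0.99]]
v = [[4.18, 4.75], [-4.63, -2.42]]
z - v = [[-3.23, -4.74],[4.64, 3.41]]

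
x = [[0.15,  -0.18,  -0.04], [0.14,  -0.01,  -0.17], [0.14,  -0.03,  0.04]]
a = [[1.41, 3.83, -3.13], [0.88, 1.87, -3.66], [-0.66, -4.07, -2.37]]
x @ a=[[0.08, 0.40, 0.28], [0.3, 1.21, 0.00], [0.14, 0.32, -0.42]]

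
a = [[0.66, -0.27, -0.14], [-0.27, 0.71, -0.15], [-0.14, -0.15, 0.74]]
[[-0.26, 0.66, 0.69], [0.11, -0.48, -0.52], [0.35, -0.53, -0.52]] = a @ [[-0.23, 0.60, 0.63], [0.17, -0.60, -0.64], [0.46, -0.72, -0.71]]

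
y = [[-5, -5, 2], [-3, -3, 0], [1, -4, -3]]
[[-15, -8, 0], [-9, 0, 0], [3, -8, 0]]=y @ [[3, -4, 0], [0, 4, 0], [0, -4, 0]]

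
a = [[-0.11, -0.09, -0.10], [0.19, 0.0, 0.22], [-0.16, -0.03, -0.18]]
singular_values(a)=[0.41, 0.08, 0.0]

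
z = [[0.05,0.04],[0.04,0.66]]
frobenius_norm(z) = 0.66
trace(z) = 0.71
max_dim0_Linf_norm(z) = 0.66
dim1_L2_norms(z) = [0.06, 0.66]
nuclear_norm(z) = 0.71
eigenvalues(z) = [0.05, 0.66]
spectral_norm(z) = 0.66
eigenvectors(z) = [[-1.00, -0.07],  [0.07, -1.0]]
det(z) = 0.03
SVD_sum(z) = [[0.0, 0.04], [0.04, 0.66]] + [[0.05, -0.0],[-0.00, 0.0]]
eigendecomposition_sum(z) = [[0.05, -0.00], [-0.00, 0.00]] + [[0.0, 0.04], [0.04, 0.66]]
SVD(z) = [[0.07, 1.0],  [1.0, -0.07]] @ diag([0.6626117683054407, 0.04738823169455951]) @ [[0.07, 1.00], [1.0, -0.07]]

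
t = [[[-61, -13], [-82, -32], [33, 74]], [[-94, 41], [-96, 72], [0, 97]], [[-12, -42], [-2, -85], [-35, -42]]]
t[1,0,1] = 41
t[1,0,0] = -94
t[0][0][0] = -61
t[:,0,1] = [-13, 41, -42]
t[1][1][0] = -96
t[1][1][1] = 72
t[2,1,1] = -85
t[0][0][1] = -13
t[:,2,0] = [33, 0, -35]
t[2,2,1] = -42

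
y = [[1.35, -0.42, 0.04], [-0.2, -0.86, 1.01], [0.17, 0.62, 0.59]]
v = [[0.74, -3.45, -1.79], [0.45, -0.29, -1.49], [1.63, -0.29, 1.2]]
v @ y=[[1.38, 1.55, -4.51], [0.41, -0.86, -1.15], [2.46, 0.31, 0.48]]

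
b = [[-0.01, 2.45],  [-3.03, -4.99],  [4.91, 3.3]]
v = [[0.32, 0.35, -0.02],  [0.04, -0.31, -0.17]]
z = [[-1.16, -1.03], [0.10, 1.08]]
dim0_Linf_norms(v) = [0.32, 0.35, 0.17]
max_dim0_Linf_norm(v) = 0.35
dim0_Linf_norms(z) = [1.16, 1.08]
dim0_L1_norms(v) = [0.36, 0.66, 0.19]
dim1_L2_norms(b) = [2.45, 5.84, 5.92]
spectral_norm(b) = 8.31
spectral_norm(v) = 0.53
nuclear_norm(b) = 10.75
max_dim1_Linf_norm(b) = 4.99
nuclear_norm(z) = 2.43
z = v @ b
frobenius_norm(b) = 8.66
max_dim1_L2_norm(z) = 1.55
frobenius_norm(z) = 1.89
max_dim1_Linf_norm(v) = 0.35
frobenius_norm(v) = 0.59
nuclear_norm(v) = 0.80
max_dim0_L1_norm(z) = 2.11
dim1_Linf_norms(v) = [0.35, 0.31]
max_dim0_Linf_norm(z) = 1.16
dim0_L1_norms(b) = [7.95, 10.74]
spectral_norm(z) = 1.78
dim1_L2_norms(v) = [0.47, 0.36]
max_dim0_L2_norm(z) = 1.49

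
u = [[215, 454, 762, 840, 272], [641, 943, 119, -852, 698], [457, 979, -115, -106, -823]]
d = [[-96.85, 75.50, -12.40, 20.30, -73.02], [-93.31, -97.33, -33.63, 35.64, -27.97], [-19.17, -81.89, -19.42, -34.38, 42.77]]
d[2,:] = [-19.17, -81.89, -19.42, -34.38, 42.77]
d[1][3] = 35.64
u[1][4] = 698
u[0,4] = 272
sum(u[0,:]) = 2543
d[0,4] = -73.02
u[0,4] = 272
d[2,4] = 42.77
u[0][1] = 454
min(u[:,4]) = -823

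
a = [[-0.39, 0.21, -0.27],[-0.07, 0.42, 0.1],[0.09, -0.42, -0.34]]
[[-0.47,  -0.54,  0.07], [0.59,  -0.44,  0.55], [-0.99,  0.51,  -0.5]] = a @ [[0.58, 1.09, 0.7], [1.08, -0.81, 1.45], [1.73, -0.2, -0.14]]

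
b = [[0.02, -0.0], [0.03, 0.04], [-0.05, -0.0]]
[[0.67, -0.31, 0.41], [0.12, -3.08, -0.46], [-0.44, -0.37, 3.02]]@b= [[-0.02, -0.01], [-0.07, -0.12], [-0.17, -0.01]]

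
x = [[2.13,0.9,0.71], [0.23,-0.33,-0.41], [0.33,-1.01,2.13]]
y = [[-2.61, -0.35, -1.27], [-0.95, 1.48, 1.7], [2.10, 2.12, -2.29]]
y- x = [[-4.74, -1.25, -1.98], [-1.18, 1.81, 2.11], [1.77, 3.13, -4.42]]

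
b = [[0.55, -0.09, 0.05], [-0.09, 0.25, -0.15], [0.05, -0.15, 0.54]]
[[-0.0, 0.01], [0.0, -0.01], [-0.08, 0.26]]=b @[[-0.00, 0.01], [-0.1, 0.3], [-0.18, 0.56]]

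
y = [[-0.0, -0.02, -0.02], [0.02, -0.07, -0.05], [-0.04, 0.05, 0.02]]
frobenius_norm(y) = 0.11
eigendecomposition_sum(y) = [[0.00+0.00j, -0.00+0.00j, (-0+0j)], [(0.01+0j), -0.00+0.00j, -0.00+0.00j], [-0.01-0.00j, -0j, -0j]] + [[-0.00-0.01j, (-0.01+0j), -0.01-0.00j], [(0.01-0.03j), (-0.03-0.01j), -0.02-0.03j], [-0.02+0.02j, (0.02+0.02j), 0.01+0.03j]] + [[-0.00+0.01j,(-0.01-0j),-0.01+0.00j], [0.01+0.03j,-0.03+0.01j,(-0.02+0.03j)], [(-0.02-0.02j),0.02-0.02j,(0.01-0.03j)]]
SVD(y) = [[0.23,-0.42,-0.88], [0.79,-0.45,0.42], [-0.57,-0.79,0.23]] @ diag([0.11118238416728116, 0.02714259674791604, 0.0013254782756150975]) @ [[0.35, -0.79, -0.50], [0.83, 0.01, 0.56], [-0.43, -0.61, 0.67]]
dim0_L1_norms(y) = [0.06, 0.14, 0.09]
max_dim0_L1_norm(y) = 0.14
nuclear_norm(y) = 0.14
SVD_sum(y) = [[0.01, -0.02, -0.01], [0.03, -0.07, -0.04], [-0.02, 0.05, 0.03]] + [[-0.01, -0.00, -0.01], [-0.01, -0.00, -0.01], [-0.02, -0.0, -0.01]] + [[0.0, 0.0, -0.0], [-0.0, -0.00, 0.0], [-0.00, -0.0, 0.0]]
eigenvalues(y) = [0j, (-0.03+0.01j), (-0.03-0.01j)]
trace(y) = -0.05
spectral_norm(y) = 0.11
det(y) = 0.00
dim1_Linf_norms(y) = [0.02, 0.07, 0.05]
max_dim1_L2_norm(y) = 0.09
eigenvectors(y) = [[(-0.46+0j),(-0.18+0.09j),(-0.18-0.09j)], [-0.58+0.00j,(-0.75+0j),(-0.75-0j)], [(0.68+0j),0.57+0.25j,0.57-0.25j]]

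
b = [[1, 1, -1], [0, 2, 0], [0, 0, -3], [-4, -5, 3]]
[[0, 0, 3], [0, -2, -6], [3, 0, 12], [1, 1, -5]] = b @ [[-1, 1, 2], [0, -1, -3], [-1, 0, -4]]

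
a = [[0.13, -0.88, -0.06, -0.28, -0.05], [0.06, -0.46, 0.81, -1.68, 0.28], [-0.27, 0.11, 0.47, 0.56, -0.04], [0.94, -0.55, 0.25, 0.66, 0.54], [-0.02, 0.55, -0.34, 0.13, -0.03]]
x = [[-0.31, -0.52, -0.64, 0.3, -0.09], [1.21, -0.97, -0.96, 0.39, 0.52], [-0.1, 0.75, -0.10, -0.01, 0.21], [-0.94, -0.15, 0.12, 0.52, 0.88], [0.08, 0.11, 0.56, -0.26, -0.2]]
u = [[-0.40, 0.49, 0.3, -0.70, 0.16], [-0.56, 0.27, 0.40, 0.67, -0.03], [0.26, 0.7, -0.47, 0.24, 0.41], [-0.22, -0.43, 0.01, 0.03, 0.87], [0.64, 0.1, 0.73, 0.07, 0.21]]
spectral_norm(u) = 1.01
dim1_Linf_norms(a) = [0.88, 1.68, 0.56, 0.94, 0.55]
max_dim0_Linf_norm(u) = 0.87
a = x @ u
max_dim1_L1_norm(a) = 3.29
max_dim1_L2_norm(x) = 1.94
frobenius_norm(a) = 2.77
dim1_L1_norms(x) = [1.86, 4.05, 1.17, 2.61, 1.21]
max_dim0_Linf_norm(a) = 1.68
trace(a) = 0.77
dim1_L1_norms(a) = [1.4, 3.29, 1.45, 2.94, 1.07]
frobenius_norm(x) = 2.77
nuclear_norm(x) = 5.06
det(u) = 1.00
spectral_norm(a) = 2.08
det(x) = 0.01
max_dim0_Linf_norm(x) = 1.21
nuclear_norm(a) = 5.07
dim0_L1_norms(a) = [1.42, 2.55, 1.93, 3.31, 0.94]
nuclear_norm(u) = 5.00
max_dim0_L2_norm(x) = 1.57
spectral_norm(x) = 2.08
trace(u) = -0.36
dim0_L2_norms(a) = [0.99, 1.27, 1.03, 1.91, 0.61]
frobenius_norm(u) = 2.24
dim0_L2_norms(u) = [1.0, 1.0, 1.0, 1.0, 1.0]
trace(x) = -1.06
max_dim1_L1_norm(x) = 4.05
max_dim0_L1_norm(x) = 2.64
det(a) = 0.01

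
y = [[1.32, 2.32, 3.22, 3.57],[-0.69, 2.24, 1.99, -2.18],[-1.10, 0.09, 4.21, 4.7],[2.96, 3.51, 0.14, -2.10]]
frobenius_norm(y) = 10.54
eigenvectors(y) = [[-0.46+0.00j, (-0.44-0.26j), (-0.44+0.26j), (0.75+0j)], [0.49+0.00j, (0.65+0j), (0.65-0j), -0.01+0.00j], [-0.52+0.00j, -0.43+0.14j, (-0.43-0.14j), 0.59+0.00j], [(0.52+0j), 0.13-0.31j, (0.13+0.31j), 0.31+0.00j]]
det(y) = -32.55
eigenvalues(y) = [(-1.56+0j), (0.98+1.74j), (0.98-1.74j), (5.27+0j)]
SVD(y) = [[0.61,0.37,0.33,-0.62], [-0.01,0.45,-0.87,-0.2], [0.78,-0.11,-0.21,0.58], [-0.16,0.80,0.31,0.49]] @ diag([8.13821692868014, 5.9695183865256976, 3.0120762516638275, 0.22242326505661394]) @ [[-0.07,  0.11,  0.64,  0.76], [0.45,  0.78,  0.29,  -0.32], [0.72,  -0.04,  -0.49,  0.48], [0.52,  -0.61,  0.52,  -0.3]]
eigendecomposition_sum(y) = [[-1.51-0.00j, (-0.67+0j), (1.04+0j), 1.70+0.00j], [1.61+0.00j, (0.71-0j), (-1.1-0j), (-1.81-0j)], [-1.71-0.00j, -0.76+0.00j, (1.17+0j), 1.92+0.00j], [(1.72+0j), 0.76-0.00j, (-1.18-0j), -1.93-0.00j]] + [[(1.49-0.77j), (-0.04-1.14j), -1.72+0.51j, -0.37+0.89j], [-1.15+1.83j, (0.78+1.24j), (1.58-1.68j), -0.17-1.23j], [0.37-1.44j, (-0.77-0.64j), -0.67+1.43j, 0.37+0.76j], [(0.65+0.91j), 0.74-0.13j, (-0.5-1.08j), -0.62-0.16j]] + [[1.49+0.77j,  (-0.04+1.14j),  -1.72-0.51j,  -0.37-0.89j], [(-1.15-1.83j),  0.78-1.24j,  1.58+1.68j,  (-0.17+1.23j)], [0.37+1.44j,  (-0.77+0.64j),  -0.67-1.43j,  (0.37-0.76j)], [(0.65-0.91j),  0.74+0.13j,  -0.50+1.08j,  -0.62+0.16j]] + [[(-0.15+0j), 3.07-0.00j, 5.62-0.00j, (2.6-0j)], [-0j, -0.03+0.00j, -0.06+0.00j, (-0.03+0j)], [-0.12+0.00j, (2.39-0j), 4.39-0.00j, (2.03-0j)], [-0.06+0.00j, (1.26-0j), 2.31-0.00j, 1.07-0.00j]]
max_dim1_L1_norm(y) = 10.43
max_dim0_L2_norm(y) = 6.63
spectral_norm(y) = 8.14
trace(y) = 5.67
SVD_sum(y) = [[-0.32, 0.53, 3.14, 3.75], [0.01, -0.01, -0.07, -0.08], [-0.41, 0.68, 4.03, 4.82], [0.09, -0.14, -0.84, -1.01]] + [[0.99, 1.74, 0.64, -0.70], [1.22, 2.13, 0.79, -0.86], [-0.31, -0.54, -0.2, 0.22], [2.14, 3.75, 1.39, -1.51]] + [[0.72, -0.04, -0.49, 0.48], [-1.89, 0.10, 1.29, -1.26], [-0.45, 0.02, 0.31, -0.30], [0.67, -0.03, -0.46, 0.45]] + [[-0.07, 0.08, -0.07, 0.04], [-0.02, 0.03, -0.02, 0.01], [0.07, -0.08, 0.07, -0.04], [0.06, -0.07, 0.06, -0.03]]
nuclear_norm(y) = 17.34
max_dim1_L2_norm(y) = 6.41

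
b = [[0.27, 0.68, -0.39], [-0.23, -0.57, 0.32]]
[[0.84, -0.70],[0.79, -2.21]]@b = [[0.39,0.97,-0.55], [0.72,1.8,-1.02]]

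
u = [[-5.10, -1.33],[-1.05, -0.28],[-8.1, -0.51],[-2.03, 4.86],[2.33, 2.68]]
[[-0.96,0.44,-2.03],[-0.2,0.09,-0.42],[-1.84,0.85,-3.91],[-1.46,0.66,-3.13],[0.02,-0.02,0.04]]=u@[[0.24,-0.11,0.51], [-0.20,0.09,-0.43]]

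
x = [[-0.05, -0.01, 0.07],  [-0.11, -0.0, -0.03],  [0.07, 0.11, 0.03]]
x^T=[[-0.05, -0.11, 0.07], [-0.01, -0.00, 0.11], [0.07, -0.03, 0.03]]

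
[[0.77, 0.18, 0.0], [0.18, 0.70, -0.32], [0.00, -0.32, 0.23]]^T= [[0.77, 0.18, 0.0], [0.18, 0.70, -0.32], [0.00, -0.32, 0.23]]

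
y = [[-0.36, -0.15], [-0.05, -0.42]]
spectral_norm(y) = 0.50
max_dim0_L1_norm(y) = 0.57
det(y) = 0.14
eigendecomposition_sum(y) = [[-0.20, 0.24], [0.08, -0.10]] + [[-0.16, -0.39], [-0.13, -0.32]]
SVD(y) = [[0.65, 0.76], [0.76, -0.65]] @ diag([0.49759513011585543, 0.2887889999376445]) @ [[-0.54, -0.84],[-0.84, 0.54]]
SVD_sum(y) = [[-0.18, -0.27], [-0.21, -0.32]] + [[-0.18, 0.12], [0.16, -0.1]]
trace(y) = -0.78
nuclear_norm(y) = 0.79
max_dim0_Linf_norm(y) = 0.42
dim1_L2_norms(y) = [0.39, 0.42]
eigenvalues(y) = [-0.3, -0.48]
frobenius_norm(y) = 0.58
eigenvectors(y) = [[0.92, 0.78], [-0.38, 0.63]]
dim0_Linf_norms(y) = [0.36, 0.42]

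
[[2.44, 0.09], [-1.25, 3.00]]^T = [[2.44, -1.25], [0.09, 3.00]]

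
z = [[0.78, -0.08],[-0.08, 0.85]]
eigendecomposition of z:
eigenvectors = [[-0.84, 0.55], [-0.55, -0.84]]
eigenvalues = [0.73, 0.9]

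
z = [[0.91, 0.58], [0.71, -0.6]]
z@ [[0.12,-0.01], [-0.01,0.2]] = [[0.10, 0.11], [0.09, -0.13]]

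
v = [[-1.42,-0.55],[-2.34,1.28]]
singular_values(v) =[2.88, 1.08]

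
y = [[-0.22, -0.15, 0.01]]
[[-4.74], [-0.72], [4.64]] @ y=[[1.04, 0.71, -0.05], [0.16, 0.11, -0.01], [-1.02, -0.70, 0.05]]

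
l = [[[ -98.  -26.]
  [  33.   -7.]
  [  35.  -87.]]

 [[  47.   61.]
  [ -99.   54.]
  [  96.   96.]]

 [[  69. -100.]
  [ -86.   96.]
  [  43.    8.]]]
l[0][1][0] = 33.0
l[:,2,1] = [-87.0, 96.0, 8.0]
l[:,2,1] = [-87.0, 96.0, 8.0]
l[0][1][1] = -7.0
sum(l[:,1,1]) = 143.0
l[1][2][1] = 96.0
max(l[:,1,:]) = 96.0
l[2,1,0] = -86.0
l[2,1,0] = -86.0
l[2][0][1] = -100.0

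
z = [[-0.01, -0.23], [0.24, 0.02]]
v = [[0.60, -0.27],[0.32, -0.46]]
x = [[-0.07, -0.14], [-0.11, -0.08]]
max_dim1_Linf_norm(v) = 0.6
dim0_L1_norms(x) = [0.18, 0.22]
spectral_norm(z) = 0.25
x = v @ z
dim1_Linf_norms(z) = [0.23, 0.24]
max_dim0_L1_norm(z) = 0.25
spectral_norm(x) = 0.20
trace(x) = -0.15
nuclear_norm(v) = 1.06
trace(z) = 0.01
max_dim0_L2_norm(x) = 0.16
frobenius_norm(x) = 0.21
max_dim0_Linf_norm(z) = 0.24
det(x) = -0.01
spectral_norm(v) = 0.83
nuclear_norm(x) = 0.25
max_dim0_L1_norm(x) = 0.22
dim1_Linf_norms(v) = [0.6, 0.46]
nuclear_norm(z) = 0.47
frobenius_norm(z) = 0.33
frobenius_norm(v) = 0.86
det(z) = 0.06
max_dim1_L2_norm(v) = 0.66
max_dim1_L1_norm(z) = 0.26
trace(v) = 0.14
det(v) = -0.19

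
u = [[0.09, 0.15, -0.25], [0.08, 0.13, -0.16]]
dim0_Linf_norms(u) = [0.09, 0.15, 0.25]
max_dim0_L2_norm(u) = 0.3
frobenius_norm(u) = 0.38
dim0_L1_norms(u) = [0.17, 0.28, 0.41]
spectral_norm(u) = 0.38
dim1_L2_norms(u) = [0.31, 0.22]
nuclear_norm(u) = 0.40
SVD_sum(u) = [[0.10,0.16,-0.24], [0.07,0.12,-0.17]] + [[-0.01,  -0.01,  -0.01], [0.01,  0.01,  0.01]]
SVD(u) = [[-0.81, -0.59], [-0.59, 0.81]] @ diag([0.3758535931213512, 0.027093846861782987]) @ [[-0.32,-0.53,0.79], [0.45,0.65,0.61]]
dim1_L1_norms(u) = [0.49, 0.37]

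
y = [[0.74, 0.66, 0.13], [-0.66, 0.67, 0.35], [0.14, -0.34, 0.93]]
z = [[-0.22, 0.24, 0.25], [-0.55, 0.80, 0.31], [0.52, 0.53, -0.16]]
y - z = [[0.96, 0.42, -0.12], [-0.11, -0.13, 0.04], [-0.38, -0.87, 1.09]]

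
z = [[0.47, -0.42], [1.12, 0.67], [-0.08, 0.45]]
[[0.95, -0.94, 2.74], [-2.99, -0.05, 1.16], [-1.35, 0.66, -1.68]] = z@[[-0.79, -0.83, 2.96], [-3.14, 1.32, -3.21]]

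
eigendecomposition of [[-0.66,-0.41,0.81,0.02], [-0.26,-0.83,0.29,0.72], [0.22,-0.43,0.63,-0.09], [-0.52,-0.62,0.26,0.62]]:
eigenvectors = [[0.48,-0.92,-0.20,-0.03], [-0.00,-0.03,-0.61,-0.8], [0.86,0.11,-0.46,-0.41], [-0.18,-0.38,-0.62,-0.45]]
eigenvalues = [0.77, -0.76, 0.04, -0.29]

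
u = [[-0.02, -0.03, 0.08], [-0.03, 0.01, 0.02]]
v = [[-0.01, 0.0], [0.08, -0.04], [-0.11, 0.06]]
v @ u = [[0.00, 0.00, -0.0], [-0.00, -0.00, 0.01], [0.0, 0.0, -0.01]]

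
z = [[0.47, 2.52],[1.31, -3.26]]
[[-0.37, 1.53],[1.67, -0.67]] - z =[[-0.84,  -0.99], [0.36,  2.59]]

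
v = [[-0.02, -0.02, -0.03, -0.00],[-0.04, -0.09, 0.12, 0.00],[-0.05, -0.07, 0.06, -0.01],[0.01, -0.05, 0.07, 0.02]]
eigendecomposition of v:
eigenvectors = [[-0.16+0.46j, (-0.16-0.46j), (0.5+0j), -0.55+0.00j], [0.57+0.00j, 0.57-0.00j, -0.61+0.00j, (0.34+0j)], [(0.24+0.36j), 0.24-0.36j, -0.44+0.00j, (0.06+0j)], [0.46-0.21j, (0.46+0.21j), (0.43+0j), 0.76+0.00j]]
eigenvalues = [(-0.03+0.04j), (-0.03-0.04j), (0.03+0j), (-0+0j)]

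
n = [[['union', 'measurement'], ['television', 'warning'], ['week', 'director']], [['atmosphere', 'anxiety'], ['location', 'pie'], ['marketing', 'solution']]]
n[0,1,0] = 'television'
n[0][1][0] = 'television'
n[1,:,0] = ['atmosphere', 'location', 'marketing']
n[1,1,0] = 'location'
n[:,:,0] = [['union', 'television', 'week'], ['atmosphere', 'location', 'marketing']]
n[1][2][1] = 'solution'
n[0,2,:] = ['week', 'director']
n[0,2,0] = 'week'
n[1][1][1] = 'pie'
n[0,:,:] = [['union', 'measurement'], ['television', 'warning'], ['week', 'director']]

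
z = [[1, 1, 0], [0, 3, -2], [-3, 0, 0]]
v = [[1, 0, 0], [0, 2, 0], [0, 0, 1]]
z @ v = [[1, 2, 0], [0, 6, -2], [-3, 0, 0]]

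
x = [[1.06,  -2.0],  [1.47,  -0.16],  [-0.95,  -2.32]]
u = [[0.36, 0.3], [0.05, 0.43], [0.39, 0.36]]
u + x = [[1.42, -1.7], [1.52, 0.27], [-0.56, -1.96]]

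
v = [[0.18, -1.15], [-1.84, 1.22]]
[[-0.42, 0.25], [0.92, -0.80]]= v@[[-0.29, 0.32], [0.32, -0.17]]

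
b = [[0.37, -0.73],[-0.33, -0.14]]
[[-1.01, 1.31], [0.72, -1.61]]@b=[[-0.81,0.55], [0.80,-0.3]]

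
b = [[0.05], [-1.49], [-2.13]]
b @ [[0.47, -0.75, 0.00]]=[[0.02, -0.04, 0.0], [-0.7, 1.12, 0.00], [-1.0, 1.6, 0.00]]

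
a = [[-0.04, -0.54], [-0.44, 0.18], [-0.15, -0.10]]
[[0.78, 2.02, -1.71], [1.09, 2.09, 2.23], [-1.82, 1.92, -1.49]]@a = [[-0.66, 0.11], [-1.3, -0.44], [-0.55, 1.48]]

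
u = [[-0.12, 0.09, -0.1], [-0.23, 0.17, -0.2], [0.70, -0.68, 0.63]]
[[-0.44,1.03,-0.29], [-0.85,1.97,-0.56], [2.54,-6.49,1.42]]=u@[[2.88, -5.45, 3.47], [0.43, 2.93, 1.81], [1.29, -1.09, 0.36]]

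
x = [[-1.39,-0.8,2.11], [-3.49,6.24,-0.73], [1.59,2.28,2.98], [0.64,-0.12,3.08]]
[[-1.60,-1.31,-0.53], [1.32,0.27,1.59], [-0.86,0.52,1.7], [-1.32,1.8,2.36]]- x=[[-0.21, -0.51, -2.64], [4.81, -5.97, 2.32], [-2.45, -1.76, -1.28], [-1.96, 1.92, -0.72]]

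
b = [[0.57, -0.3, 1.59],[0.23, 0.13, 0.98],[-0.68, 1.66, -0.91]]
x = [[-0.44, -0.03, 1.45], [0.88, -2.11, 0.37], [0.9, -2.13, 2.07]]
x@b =[[-1.24, 2.54, -2.05], [-0.24, 0.08, -1.01], [-1.38, 2.89, -2.54]]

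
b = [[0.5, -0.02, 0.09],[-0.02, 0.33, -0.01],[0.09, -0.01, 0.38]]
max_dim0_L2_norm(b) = 0.51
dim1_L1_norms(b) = [0.61, 0.36, 0.48]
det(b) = 0.06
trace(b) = 1.21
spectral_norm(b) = 0.55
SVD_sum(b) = [[0.42, -0.05, 0.23], [-0.05, 0.01, -0.03], [0.23, -0.03, 0.12]] + [[0.07,-0.02,-0.13], [-0.02,0.01,0.04], [-0.13,0.04,0.26]] + [[0.01, 0.05, -0.0], [0.05, 0.32, -0.03], [-0.0, -0.03, 0.00]]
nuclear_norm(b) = 1.21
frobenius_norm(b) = 0.72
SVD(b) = [[-0.88, -0.45, 0.16], [0.10, 0.14, 0.98], [-0.47, 0.88, -0.08]] @ diag([0.5504330723816552, 0.3319243543411945, 0.32764257327715024]) @ [[-0.88,0.1,-0.47], [-0.45,0.14,0.88], [0.16,0.98,-0.08]]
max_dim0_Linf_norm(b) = 0.5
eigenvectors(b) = [[0.88, -0.45, 0.16], [-0.1, 0.14, 0.98], [0.47, 0.88, -0.08]]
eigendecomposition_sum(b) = [[0.42, -0.05, 0.23], [-0.05, 0.01, -0.03], [0.23, -0.03, 0.12]] + [[0.07, -0.02, -0.13], [-0.02, 0.01, 0.04], [-0.13, 0.04, 0.26]] + [[0.01, 0.05, -0.0], [0.05, 0.32, -0.03], [-0.00, -0.03, 0.00]]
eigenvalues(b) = [0.55, 0.33, 0.33]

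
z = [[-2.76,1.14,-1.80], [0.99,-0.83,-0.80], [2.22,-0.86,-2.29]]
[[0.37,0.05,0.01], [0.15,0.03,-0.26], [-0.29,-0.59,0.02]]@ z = [[-0.95, 0.37, -0.73], [-0.96, 0.37, 0.3], [0.26, 0.14, 0.95]]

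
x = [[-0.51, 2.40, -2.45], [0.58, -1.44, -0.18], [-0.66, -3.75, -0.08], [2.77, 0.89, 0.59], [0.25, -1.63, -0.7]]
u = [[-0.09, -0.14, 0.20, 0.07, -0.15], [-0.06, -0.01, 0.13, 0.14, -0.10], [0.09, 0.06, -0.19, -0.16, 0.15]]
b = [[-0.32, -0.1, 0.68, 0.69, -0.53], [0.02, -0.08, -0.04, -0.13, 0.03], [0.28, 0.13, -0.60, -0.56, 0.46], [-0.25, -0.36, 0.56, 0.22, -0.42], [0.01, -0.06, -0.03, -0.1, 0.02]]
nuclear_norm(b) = 2.11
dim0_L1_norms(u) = [0.24, 0.21, 0.52, 0.37, 0.4]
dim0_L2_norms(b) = [0.49, 0.41, 1.07, 0.93, 0.82]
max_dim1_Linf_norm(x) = 3.75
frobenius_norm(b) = 1.76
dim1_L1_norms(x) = [5.36, 2.2, 4.49, 4.25, 2.58]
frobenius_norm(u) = 0.49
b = x @ u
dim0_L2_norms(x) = [2.96, 5.03, 2.62]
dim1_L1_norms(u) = [0.65, 0.44, 0.65]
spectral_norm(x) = 5.12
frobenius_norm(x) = 6.40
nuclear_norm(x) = 10.41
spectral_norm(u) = 0.48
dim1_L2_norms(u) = [0.31, 0.22, 0.31]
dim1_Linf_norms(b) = [0.69, 0.13, 0.6, 0.56, 0.1]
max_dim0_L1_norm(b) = 1.91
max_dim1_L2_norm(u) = 0.31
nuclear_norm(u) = 0.60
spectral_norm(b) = 1.71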